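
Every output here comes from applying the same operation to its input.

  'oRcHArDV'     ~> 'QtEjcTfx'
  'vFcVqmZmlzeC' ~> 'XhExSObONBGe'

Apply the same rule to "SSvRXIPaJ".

uuXtzkrCl

The transformation: flip the case of every letter, then shift every letter 2 places forward in the alphabet (wrapping around).
Doing the same to "SSvRXIPaJ": "uuXtzkrCl".
(Check on "oRcHArDV": → "OrChaRdv" → "QtEjcTfx" ✓)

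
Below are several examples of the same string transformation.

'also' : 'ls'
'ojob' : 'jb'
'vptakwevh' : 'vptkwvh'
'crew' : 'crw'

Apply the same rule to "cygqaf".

cygqf

The pattern: remove every vowel.
Doing the same to "cygqaf": "cygqf".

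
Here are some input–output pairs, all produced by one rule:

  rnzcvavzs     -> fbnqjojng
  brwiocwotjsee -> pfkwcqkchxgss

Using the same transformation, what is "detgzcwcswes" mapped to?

rshunqkqgksg

What's happening: shift every letter 12 places backward in the alphabet (wrapping around).
For "detgzcwcswes" the result is "rshunqkqgksg".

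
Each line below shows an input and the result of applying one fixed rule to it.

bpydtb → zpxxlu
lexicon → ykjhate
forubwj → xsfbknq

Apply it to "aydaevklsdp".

Rule — move the last 3 characters to the front (rotate right by 3), then shift every letter 4 places backward in the alphabet (wrapping around).
"aydaevklsdp" → "sdpaydaevkl" → "ozlwuzwargh".

ozlwuzwargh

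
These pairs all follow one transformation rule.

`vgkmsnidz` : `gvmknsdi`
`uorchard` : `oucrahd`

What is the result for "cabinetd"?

acibend

The pattern: swap each adjacent pair of characters (1↔2, 3↔4, ...), then delete the last character.
Starting from "cabinetd": after the first operation, "acibendt"; after the second, "acibend".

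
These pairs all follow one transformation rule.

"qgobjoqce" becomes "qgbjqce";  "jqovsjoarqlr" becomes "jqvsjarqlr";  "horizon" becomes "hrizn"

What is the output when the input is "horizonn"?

hriznn

Rule — remove every "o".
"horizonn" → "hriznn".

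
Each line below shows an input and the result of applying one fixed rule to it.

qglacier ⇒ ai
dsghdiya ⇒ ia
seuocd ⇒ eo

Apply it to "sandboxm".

ao

Rule — keep every other character starting from the second (positions 2nd, 4th, 6th, ...), then keep only the vowels.
On "sandboxm" that produces "ao".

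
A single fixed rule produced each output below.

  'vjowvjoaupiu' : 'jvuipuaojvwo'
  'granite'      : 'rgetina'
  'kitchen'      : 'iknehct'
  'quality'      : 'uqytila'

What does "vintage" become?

Each output is the input with this applied: reverse the string, then move the last 2 characters to the front (rotate right by 2).
Starting from "vintage": after the first operation, "egatniv"; after the second, "ivegatn".

ivegatn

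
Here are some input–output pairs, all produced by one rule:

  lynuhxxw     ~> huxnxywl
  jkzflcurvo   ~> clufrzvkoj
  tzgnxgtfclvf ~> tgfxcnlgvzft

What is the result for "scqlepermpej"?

Rule — take characters alternately from the front and the back (1st, last, 2nd, 2nd-last, ...), then reverse the string.
Starting from "scqlepermpej": after the first operation, "sjceqplmerpe"; after the second, "epremlpqecjs".

epremlpqecjs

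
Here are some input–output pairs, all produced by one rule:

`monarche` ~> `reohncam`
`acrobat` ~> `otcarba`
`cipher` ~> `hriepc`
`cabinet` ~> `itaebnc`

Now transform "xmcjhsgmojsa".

Rule — take characters alternately from the front and the back (1st, last, 2nd, 2nd-last, ...), then swap the first and last characters.
"xmcjhsgmojsa" → "xamscjjohmsg" → "gamscjjohmsx".

gamscjjohmsx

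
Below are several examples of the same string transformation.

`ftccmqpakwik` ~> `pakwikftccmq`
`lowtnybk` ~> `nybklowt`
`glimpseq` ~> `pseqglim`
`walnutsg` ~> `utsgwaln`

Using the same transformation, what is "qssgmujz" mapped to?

mujzqssg

What's happening: swap the front and back halves of the string.
"qssgmujz" → "mujzqssg".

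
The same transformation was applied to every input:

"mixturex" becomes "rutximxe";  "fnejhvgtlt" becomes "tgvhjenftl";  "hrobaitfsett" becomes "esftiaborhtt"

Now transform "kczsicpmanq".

ampciszckqn

The rule is to move the last 2 characters to the front (rotate right by 2), then reverse the string.
Starting from "kczsicpmanq": after the first operation, "nqkczsicpma"; after the second, "ampciszckqn".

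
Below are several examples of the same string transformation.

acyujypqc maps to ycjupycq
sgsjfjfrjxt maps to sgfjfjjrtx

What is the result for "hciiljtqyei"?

iclitjyqie

In each case the input is transformed by: delete the first character, then swap each adjacent pair of characters (1↔2, 3↔4, ...).
On "hciiljtqyei" that produces "iclitjyqie".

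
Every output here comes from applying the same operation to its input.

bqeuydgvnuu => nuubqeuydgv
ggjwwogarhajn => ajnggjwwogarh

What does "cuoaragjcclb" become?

The pattern: move the last 3 characters to the front (rotate right by 3).
Applying that to "cuoaragjcclb" gives "clbcuoaragjc".

clbcuoaragjc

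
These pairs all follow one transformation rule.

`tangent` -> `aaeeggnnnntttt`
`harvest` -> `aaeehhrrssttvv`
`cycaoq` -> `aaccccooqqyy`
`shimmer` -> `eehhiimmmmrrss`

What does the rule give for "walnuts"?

aallnnssttuuww

The transformation: sort the characters into alphabetical order, then double every character.
On "walnuts": the first step gives "alnstuw", and the second then gives "aallnnssttuuww".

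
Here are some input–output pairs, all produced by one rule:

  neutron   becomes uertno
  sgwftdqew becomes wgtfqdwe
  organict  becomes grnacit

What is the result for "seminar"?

menira

The pattern: delete the first character, then swap each adjacent pair of characters (1↔2, 3↔4, ...).
Applying that to "seminar" gives "menira".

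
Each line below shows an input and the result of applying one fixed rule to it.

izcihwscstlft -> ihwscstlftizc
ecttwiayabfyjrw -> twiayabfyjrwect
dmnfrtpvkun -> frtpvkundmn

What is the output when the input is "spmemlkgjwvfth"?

emlkgjwvfthspm

The rule is to move the first 3 characters to the end (rotate left by 3).
"spmemlkgjwvfth" → "emlkgjwvfthspm".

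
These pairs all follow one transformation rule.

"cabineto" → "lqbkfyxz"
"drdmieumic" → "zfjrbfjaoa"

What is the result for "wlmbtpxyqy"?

vnvumqyjit

The transformation: reverse the string, then shift every letter 3 places backward in the alphabet (wrapping around).
On "wlmbtpxyqy": the first step gives "yqyxptbmlw", and the second then gives "vnvumqyjit".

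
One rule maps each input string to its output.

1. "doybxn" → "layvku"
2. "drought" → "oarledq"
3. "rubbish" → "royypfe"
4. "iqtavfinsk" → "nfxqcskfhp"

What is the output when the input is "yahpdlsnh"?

The transformation: swap each adjacent pair of characters (1↔2, 3↔4, ...), then shift every letter 3 places backward in the alphabet (wrapping around).
Starting from "yahpdlsnh": after the first operation, "ayphldnsh"; after the second, "xvmeiakpe".

xvmeiakpe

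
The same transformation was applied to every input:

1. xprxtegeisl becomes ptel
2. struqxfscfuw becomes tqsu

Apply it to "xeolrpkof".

ero

The pattern: keep one character in every 3, starting at position 2 (positions 2nd, 5th, 8th, ...).
Applying that to "xeolrpkof" gives "ero".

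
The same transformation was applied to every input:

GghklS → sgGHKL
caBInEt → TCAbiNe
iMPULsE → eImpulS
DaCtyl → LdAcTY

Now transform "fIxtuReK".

kFiXTUrE

The pattern: move the last character to the front, then flip the case of every letter.
Working it through for "fIxtuReK": intermediate "KfIxtuRe", final "kFiXTUrE".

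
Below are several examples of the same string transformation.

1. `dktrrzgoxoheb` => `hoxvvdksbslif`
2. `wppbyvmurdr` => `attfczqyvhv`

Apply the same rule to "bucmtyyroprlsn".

fygqxccvstvpwr

What's happening: shift every letter 4 places forward in the alphabet (wrapping around).
Applying that to "bucmtyyroprlsn" gives "fygqxccvstvpwr".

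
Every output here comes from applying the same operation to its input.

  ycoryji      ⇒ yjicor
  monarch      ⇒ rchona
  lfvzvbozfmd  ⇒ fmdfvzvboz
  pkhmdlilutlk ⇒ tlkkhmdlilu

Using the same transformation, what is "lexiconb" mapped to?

onbexic

In each case the input is transformed by: delete the first character, then move the last 3 characters to the front (rotate right by 3).
For "lexiconb", step one produces "exiconb"; step two turns that into "onbexic".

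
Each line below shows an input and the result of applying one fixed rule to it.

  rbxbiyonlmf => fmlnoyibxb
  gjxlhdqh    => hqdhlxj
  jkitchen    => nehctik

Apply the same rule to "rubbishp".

Rule — delete the first character, then reverse the string.
"rubbishp" → "ubbishp" → "phsibbu".

phsibbu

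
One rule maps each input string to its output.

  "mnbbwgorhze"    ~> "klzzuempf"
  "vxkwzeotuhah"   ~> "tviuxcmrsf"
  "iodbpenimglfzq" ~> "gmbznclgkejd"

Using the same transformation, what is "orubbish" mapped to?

mpszzg

Each output is the input with this applied: shift every letter 2 places backward in the alphabet (wrapping around), then delete the last 2 characters.
Working it through for "orubbish": intermediate "mpszzgqf", final "mpszzg".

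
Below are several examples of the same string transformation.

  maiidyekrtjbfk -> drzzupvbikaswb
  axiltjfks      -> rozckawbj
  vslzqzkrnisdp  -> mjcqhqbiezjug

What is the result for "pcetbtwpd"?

gtvkskngu

What's happening: shift every letter 9 places backward in the alphabet (wrapping around).
On "pcetbtwpd" that produces "gtvkskngu".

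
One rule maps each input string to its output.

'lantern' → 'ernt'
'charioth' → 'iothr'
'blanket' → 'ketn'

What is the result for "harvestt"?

esttv

The pattern: delete the first 3 characters, then move the first character to the end.
Applying both steps to "harvestt": "vestt", then "esttv".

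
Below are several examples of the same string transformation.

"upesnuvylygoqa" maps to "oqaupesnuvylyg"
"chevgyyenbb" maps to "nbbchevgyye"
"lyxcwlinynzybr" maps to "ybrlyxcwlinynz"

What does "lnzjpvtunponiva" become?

Looking at the pairs, the operation is to move the last 3 characters to the front (rotate right by 3).
So "lnzjpvtunponiva" becomes "ivalnzjpvtunpon".

ivalnzjpvtunpon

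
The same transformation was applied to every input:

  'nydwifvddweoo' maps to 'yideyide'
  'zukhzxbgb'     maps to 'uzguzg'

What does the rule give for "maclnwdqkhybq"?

Rule — keep one character in every 3, starting at position 2 (positions 2nd, 5th, 8th, ...), then write the whole string twice.
For "maclnwdqkhybq", step one produces "anqy"; step two turns that into "anqyanqy".
(Check on "zukhzxbgb": → "uzg" → "uzguzg" ✓)

anqyanqy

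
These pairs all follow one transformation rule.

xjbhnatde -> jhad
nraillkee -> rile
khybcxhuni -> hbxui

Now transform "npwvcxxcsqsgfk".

pvxcqgk

The pattern: keep every other character starting from the second (positions 2nd, 4th, 6th, ...).
"npwvcxxcsqsgfk" → "pvxcqgk".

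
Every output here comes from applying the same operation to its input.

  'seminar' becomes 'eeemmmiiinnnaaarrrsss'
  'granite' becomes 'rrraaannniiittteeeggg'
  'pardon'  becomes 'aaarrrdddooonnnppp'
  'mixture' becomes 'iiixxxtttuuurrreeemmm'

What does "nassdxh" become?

aaassssssdddxxxhhhnnn

The pattern: move the first character to the end, then repeat every character 3 times.
"nassdxh" → "assdxhn" → "aaassssssdddxxxhhhnnn".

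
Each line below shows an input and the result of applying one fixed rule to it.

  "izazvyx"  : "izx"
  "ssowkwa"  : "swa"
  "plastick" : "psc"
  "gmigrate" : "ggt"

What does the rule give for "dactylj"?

dtj

Rule — keep one character in every 3, starting at position 1 (positions 1st, 4th, 7th, ...).
Applying that to "dactylj" gives "dtj".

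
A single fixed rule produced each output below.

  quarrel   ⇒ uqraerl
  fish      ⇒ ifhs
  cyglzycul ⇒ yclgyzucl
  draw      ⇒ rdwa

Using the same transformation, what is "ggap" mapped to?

ggpa

In each case the input is transformed by: swap each adjacent pair of characters (1↔2, 3↔4, ...).
Doing the same to "ggap": "ggpa".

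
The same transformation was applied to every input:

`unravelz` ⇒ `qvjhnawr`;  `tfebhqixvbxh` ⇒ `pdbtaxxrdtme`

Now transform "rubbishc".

nyqdxoxe

Each output is the input with this applied: take characters alternately from the front and the back (1st, last, 2nd, 2nd-last, ...), then shift every letter 4 places backward in the alphabet (wrapping around).
Starting from "rubbishc": after the first operation, "rcuhbsbi"; after the second, "nyqdxoxe".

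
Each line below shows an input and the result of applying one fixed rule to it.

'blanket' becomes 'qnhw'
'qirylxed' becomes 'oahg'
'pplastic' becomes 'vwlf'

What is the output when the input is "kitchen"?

Each output is the input with this applied: shift every letter 3 places forward in the alphabet (wrapping around), then keep only the last 4 characters.
On "kitchen" that produces "fkhq".

fkhq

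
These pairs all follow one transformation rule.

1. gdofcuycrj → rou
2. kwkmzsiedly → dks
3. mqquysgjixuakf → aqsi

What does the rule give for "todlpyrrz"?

zdy

What's happening: keep one character in every 3, starting at position 3 (positions 3rd, 6th, 9th, ...), then move the last character to the front.
Starting from "todlpyrrz": after the first operation, "dyz"; after the second, "zdy".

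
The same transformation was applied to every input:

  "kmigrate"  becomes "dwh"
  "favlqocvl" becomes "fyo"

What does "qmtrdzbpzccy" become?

What's happening: shift every letter 3 places forward in the alphabet (wrapping around), then keep only the last 3 characters.
On "qmtrdzbpzccy": the first step gives "tpwugcescffb", and the second then gives "ffb".
(Check on "favlqocvl": → "idyotrfyo" → "fyo" ✓)

ffb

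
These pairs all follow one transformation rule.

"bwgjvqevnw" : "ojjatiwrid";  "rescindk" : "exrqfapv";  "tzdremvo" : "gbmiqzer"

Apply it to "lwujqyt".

ygjlhdw

Rule — shift every letter 13 places forward in the alphabet (wrapping around) — i.e. ROT13, then take characters alternately from the front and the back (1st, last, 2nd, 2nd-last, ...).
On "lwujqyt": the first step gives "yjhwdlg", and the second then gives "ygjlhdw".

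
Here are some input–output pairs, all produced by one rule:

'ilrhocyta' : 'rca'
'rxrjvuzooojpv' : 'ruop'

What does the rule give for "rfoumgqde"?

Looking at the pairs, the operation is to keep one character in every 3, starting at position 3 (positions 3rd, 6th, 9th, ...).
Applying that to "rfoumgqde" gives "oge".

oge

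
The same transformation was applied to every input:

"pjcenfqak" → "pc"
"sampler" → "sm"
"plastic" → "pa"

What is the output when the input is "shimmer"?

si

Each output is the input with this applied: keep every other character starting from the first (positions 1st, 3rd, 5th, ...), then keep only the first 2 characters.
Starting from "shimmer": after the first operation, "simr"; after the second, "si".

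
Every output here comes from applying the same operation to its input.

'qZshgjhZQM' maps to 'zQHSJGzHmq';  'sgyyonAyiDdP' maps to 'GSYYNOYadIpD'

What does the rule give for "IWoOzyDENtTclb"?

Each output is the input with this applied: swap each adjacent pair of characters (1↔2, 3↔4, ...), then flip the case of every letter.
"IWoOzyDENtTclb" → "WIOoyzEDtNcTbl" → "wioOYZedTnCtBL".
(Check on "qZshgjhZQM": → "ZqhsjgZhMQ" → "zQHSJGzHmq" ✓)

wioOYZedTnCtBL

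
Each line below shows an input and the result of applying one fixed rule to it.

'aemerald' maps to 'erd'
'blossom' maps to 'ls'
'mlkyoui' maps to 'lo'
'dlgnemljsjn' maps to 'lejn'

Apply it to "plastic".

lt

The pattern: keep one character in every 3, starting at position 2 (positions 2nd, 5th, 8th, ...).
Doing the same to "plastic": "lt".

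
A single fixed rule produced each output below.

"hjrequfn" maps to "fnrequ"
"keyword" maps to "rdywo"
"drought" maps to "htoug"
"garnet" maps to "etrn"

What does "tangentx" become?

txngen

What's happening: delete the first 2 characters, then move the last 2 characters to the front (rotate right by 2).
For "tangentx", step one produces "ngentx"; step two turns that into "txngen".
(Check on "garnet": → "rnet" → "etrn" ✓)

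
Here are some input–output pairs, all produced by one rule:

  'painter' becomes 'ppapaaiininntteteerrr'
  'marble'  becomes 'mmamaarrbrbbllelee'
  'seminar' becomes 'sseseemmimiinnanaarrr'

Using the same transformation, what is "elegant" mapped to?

Looking at the pairs, the operation is to repeat every character 3 times, then swap each adjacent pair of characters (1↔2, 3↔4, ...).
Applying both steps to "elegant": "eeellleeegggaaannnttt", then "eelelleegeggaanannttt".

eelelleegeggaanannttt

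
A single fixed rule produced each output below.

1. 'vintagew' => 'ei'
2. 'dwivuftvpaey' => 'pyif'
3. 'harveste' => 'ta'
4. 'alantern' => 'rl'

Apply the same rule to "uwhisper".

In each case the input is transformed by: swap the front and back halves of the string, then keep one character in every 3, starting at position 3 (positions 3rd, 6th, 9th, ...).
Starting from "uwhisper": after the first operation, "speruwhi"; after the second, "ew".

ew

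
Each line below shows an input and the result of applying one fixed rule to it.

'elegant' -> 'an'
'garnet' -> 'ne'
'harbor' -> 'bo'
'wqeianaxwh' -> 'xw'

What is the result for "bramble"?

Looking at the pairs, the operation is to move the last character to the front, then keep only the last 2 characters.
"bramble" → "ebrambl" → "bl".
(Check on "wqeianaxwh": → "hwqeianaxw" → "xw" ✓)

bl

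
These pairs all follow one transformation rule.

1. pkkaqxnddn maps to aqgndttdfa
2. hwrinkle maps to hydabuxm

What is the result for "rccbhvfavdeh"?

The transformation: shift every letter 10 places backward in the alphabet (wrapping around), then move the first 2 characters to the end (rotate left by 2).
For "rccbhvfavdeh", step one produces "hssrxlvqltux"; step two turns that into "srxlvqltuxhs".
(Check on "pkkaqxnddn": → "faaqgndttd" → "aqgndttdfa" ✓)

srxlvqltuxhs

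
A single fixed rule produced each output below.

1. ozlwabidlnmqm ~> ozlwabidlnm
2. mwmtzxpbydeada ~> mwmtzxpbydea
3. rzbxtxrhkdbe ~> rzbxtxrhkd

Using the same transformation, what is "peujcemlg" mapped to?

Rule — delete the last 2 characters.
On "peujcemlg" that produces "peujcem".

peujcem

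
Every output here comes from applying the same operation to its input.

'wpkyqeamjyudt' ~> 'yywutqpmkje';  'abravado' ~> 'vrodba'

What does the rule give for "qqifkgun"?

The rule is to sort the characters into reverse alphabetical order, then delete the last 2 characters.
On "qqifkgun" that produces "uqqnki".

uqqnki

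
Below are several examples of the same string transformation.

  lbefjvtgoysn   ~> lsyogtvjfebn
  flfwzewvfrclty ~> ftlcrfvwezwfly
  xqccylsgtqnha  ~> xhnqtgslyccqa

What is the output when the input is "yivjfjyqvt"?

yvqyjfjvit

Rule — reverse the string, then swap the first and last characters.
Working it through for "yivjfjyqvt": intermediate "tvqyjfjviy", final "yvqyjfjvit".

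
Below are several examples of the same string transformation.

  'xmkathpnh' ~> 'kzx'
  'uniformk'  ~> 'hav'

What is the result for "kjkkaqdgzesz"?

xwx

The rule is to shift every letter 13 places forward in the alphabet (wrapping around) — i.e. ROT13, then keep only the first 3 characters.
Doing the same to "kjkkaqdgzesz": "xwx".
(Check on "uniformk": → "havsbezx" → "hav" ✓)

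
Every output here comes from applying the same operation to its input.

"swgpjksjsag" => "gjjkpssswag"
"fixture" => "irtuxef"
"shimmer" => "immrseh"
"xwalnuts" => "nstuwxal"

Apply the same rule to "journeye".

The transformation: sort the characters into alphabetical order, then move the first 2 characters to the end (rotate left by 2).
Starting from "journeye": after the first operation, "eejnoruy"; after the second, "jnoruyee".

jnoruyee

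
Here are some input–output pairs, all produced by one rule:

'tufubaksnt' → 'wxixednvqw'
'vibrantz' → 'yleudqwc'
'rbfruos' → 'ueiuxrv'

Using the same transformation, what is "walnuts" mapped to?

The pattern: shift every letter 3 places forward in the alphabet (wrapping around).
So "walnuts" becomes "zdoqxwv".

zdoqxwv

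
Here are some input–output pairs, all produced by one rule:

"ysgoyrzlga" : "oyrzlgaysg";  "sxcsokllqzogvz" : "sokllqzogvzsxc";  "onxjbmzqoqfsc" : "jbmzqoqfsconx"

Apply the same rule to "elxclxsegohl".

clxsegohlelx

The transformation: move the first 3 characters to the end (rotate left by 3).
Applying that to "elxclxsegohl" gives "clxsegohlelx".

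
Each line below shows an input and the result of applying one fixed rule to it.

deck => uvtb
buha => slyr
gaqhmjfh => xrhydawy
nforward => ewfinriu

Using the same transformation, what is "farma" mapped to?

wridr

The pattern: shift every letter 9 places backward in the alphabet (wrapping around).
On "farma" that produces "wridr".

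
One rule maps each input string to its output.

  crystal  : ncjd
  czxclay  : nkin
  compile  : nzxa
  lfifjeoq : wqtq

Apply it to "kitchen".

vten

In each case the input is transformed by: shift every letter 11 places forward in the alphabet (wrapping around), then keep only the first 4 characters.
On "kitchen": the first step gives "vtenspy", and the second then gives "vten".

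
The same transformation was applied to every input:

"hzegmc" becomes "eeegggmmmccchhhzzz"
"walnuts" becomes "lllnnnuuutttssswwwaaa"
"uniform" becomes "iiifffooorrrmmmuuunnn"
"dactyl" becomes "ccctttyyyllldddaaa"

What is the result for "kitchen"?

Looking at the pairs, the operation is to move the first 2 characters to the end (rotate left by 2), then repeat every character 3 times.
Doing the same to "kitchen": "tttccchhheeennnkkkiii".

tttccchhheeennnkkkiii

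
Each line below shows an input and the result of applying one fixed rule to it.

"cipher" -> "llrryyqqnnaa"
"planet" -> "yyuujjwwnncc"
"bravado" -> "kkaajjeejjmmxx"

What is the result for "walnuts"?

In each case the input is transformed by: shift every letter 9 places forward in the alphabet (wrapping around), then double every character.
Starting from "walnuts": after the first operation, "fjuwdcb"; after the second, "ffjjuuwwddccbb".

ffjjuuwwddccbb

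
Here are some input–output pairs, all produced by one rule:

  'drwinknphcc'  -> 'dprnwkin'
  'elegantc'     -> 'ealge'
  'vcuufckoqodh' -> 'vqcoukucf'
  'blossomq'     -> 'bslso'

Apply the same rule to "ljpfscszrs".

lsjcpsf

The transformation: delete the last 3 characters, then take characters alternately from the front and the back (1st, last, 2nd, 2nd-last, ...).
So "ljpfscszrs" becomes "lsjcpsf".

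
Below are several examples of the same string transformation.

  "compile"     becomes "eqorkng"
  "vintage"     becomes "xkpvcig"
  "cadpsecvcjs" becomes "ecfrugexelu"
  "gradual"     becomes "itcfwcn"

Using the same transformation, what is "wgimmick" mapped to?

The transformation: shift every letter 2 places forward in the alphabet (wrapping around).
For "wgimmick" the result is "yikookem".

yikookem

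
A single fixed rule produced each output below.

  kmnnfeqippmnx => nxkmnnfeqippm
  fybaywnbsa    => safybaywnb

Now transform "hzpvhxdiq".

The pattern: move the last 2 characters to the front (rotate right by 2).
Doing the same to "hzpvhxdiq": "iqhzpvhxd".

iqhzpvhxd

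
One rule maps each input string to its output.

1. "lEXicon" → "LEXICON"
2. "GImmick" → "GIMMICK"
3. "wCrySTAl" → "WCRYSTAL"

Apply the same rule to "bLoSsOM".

BLOSSOM

In each case the input is transformed by: convert every letter to uppercase.
Doing the same to "bLoSsOM": "BLOSSOM".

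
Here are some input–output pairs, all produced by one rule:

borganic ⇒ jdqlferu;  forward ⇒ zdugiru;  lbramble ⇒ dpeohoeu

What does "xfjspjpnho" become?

Rule — shift every letter 3 places forward in the alphabet (wrapping around), then move the first 3 characters to the end (rotate left by 3).
Starting from "xfjspjpnho": after the first operation, "aimvsmsqkr"; after the second, "vsmsqkraim".

vsmsqkraim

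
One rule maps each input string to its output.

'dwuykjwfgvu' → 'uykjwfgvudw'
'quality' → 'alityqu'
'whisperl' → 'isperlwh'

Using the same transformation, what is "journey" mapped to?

urneyjo

Looking at the pairs, the operation is to move the first 2 characters to the end (rotate left by 2).
For "journey" the result is "urneyjo".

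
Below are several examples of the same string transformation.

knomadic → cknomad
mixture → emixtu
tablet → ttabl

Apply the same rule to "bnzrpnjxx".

Looking at the pairs, the operation is to move the last character to the front, then delete the last character.
On "bnzrpnjxx": the first step gives "xbnzrpnjx", and the second then gives "xbnzrpnj".

xbnzrpnj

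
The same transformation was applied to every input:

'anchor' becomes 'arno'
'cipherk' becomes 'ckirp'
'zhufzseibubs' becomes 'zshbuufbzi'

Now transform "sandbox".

Looking at the pairs, the operation is to take characters alternately from the front and the back (1st, last, 2nd, 2nd-last, ...), then delete the last 2 characters.
"sandbox" → "sxaonbd" → "sxaon".

sxaon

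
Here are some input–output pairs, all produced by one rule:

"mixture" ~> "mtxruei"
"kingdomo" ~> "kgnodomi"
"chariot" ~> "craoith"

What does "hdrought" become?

horguthd

What's happening: swap each adjacent pair of characters (1↔2, 3↔4, ...), then move the first character to the end.
On "hdrought": the first step gives "dhorguth", and the second then gives "horguthd".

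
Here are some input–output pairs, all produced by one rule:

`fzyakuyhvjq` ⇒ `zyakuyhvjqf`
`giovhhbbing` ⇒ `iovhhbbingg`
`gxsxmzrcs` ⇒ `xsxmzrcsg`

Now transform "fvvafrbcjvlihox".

vvafrbcjvlihoxf

The transformation: move the first character to the end.
On "fvvafrbcjvlihox" that produces "vvafrbcjvlihoxf".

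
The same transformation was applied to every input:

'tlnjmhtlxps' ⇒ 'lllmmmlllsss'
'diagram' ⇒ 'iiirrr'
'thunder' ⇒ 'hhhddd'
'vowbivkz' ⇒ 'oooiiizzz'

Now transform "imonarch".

The pattern: keep one character in every 3, starting at position 2 (positions 2nd, 5th, 8th, ...), then repeat every character 3 times.
On "imonarch" that produces "mmmaaahhh".

mmmaaahhh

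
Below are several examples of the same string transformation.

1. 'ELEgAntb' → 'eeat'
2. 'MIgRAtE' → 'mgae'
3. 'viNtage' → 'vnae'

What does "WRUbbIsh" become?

wubs

What's happening: keep every other character starting from the first (positions 1st, 3rd, 5th, ...), then convert every letter to lowercase.
On "WRUbbIsh": the first step gives "WUbs", and the second then gives "wubs".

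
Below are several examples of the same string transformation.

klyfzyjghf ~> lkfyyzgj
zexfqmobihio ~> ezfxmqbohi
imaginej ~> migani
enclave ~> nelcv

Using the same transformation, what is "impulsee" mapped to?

The rule is to swap each adjacent pair of characters (1↔2, 3↔4, ...), then delete the last 2 characters.
"impulsee" → "miupslee" → "miupsl".
(Check on "imaginej": → "miganije" → "migani" ✓)

miupsl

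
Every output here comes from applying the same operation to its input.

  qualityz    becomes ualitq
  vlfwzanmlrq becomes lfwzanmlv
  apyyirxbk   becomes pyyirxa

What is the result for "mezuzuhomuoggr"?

ezuzuhomuogm

The transformation: delete the last 2 characters, then move the first character to the end.
Starting from "mezuzuhomuoggr": after the first operation, "mezuzuhomuog"; after the second, "ezuzuhomuogm".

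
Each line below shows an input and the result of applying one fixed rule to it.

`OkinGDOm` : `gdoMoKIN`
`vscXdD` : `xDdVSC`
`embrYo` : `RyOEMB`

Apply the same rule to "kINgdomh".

DOMHKinG

Looking at the pairs, the operation is to flip the case of every letter, then swap the front and back halves of the string.
Doing the same to "kINgdomh": "DOMHKinG".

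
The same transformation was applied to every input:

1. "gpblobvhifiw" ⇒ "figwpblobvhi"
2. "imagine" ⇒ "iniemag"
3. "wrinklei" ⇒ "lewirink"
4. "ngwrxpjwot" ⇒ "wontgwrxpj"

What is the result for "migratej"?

temjigra

Looking at the pairs, the operation is to swap the first and last characters, then move the last 3 characters to the front (rotate right by 3).
Doing the same to "migratej": "temjigra".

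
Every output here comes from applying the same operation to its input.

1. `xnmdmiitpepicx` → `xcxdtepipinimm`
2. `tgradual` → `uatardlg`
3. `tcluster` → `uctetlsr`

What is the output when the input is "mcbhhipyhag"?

yapbmcighhh

Rule — sort the characters into reverse alphabetical order, then take characters alternately from the front and the back (1st, last, 2nd, 2nd-last, ...).
So "mcbhhipyhag" becomes "yapbmcighhh".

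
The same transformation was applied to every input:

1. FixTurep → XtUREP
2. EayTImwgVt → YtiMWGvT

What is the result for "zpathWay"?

What's happening: flip the case of every letter, then delete the first 2 characters.
Working it through for "zpathWay": intermediate "ZPATHwAY", final "ATHwAY".

ATHwAY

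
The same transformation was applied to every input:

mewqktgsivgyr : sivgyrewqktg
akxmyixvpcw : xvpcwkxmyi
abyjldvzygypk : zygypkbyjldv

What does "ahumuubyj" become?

The rule is to delete the first character, then swap the front and back halves of the string.
Applying that to "ahumuubyj" gives "ubyjhumu".

ubyjhumu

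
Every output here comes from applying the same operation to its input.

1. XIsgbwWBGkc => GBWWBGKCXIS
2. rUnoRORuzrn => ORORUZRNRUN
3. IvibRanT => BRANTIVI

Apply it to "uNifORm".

FORMUNI

The rule is to move the first 3 characters to the end (rotate left by 3), then convert every letter to uppercase.
Working it through for "uNifORm": intermediate "fORmuNi", final "FORMUNI".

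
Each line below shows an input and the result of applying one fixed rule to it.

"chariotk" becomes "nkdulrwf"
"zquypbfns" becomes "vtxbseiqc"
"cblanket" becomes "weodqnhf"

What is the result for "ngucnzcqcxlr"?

ujxfqcftfaoq

Looking at the pairs, the operation is to swap the first and last characters, then shift every letter 3 places forward in the alphabet (wrapping around).
For "ngucnzcqcxlr", step one produces "rgucnzcqcxln"; step two turns that into "ujxfqcftfaoq".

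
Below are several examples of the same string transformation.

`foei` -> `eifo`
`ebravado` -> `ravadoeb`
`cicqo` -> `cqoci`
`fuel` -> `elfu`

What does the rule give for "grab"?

abgr

The rule is to move the first 2 characters to the end (rotate left by 2).
Doing the same to "grab": "abgr".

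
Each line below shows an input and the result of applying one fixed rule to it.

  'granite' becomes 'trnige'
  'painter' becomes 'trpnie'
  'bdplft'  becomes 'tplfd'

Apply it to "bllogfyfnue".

In each case the input is transformed by: sort the characters into reverse alphabetical order, then delete the last character.
"bllogfyfnue" → "yuonllgffeb" → "yuonllgffe".
(Check on "bdplft": → "tplfdb" → "tplfd" ✓)

yuonllgffe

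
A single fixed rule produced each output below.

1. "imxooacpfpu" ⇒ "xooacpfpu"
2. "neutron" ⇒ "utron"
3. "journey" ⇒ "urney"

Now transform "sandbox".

ndbox

The rule is to delete the first 2 characters.
Applying that to "sandbox" gives "ndbox".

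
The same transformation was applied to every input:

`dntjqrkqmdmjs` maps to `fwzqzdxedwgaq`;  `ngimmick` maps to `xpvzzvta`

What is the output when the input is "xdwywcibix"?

Looking at the pairs, the operation is to shift every letter 13 places forward in the alphabet (wrapping around) — i.e. ROT13, then reverse the string.
For "xdwywcibix", step one produces "kqjljpvovk"; step two turns that into "kvovpjljqk".

kvovpjljqk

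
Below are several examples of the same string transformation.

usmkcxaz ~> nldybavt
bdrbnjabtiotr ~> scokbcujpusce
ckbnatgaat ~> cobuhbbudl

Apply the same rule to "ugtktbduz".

ulucevavh

What's happening: move the first 2 characters to the end (rotate left by 2), then shift every letter 1 place forward in the alphabet (wrapping around).
Working it through for "ugtktbduz": intermediate "tktbduzug", final "ulucevavh".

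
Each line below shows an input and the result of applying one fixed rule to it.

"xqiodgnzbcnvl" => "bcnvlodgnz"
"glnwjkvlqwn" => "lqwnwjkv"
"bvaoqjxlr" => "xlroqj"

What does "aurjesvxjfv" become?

Each output is the input with this applied: delete the first 3 characters, then swap the front and back halves of the string.
Applying both steps to "aurjesvxjfv": "jesvxjfv", then "xjfvjesv".

xjfvjesv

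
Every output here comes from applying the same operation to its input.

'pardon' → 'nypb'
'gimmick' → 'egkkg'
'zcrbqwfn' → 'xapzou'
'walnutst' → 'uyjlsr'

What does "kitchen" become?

igraf

Looking at the pairs, the operation is to delete the last 2 characters, then shift every letter 2 places backward in the alphabet (wrapping around).
On "kitchen" that produces "igraf".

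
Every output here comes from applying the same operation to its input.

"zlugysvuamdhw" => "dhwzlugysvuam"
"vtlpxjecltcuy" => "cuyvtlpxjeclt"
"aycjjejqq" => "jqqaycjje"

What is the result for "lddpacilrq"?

What's happening: move the last 3 characters to the front (rotate right by 3).
Doing the same to "lddpacilrq": "lrqlddpaci".

lrqlddpaci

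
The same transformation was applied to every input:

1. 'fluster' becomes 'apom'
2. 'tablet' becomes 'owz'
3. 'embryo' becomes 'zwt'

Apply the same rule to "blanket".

wvfo

The pattern: shift every letter 5 places backward in the alphabet (wrapping around), then keep every other character starting from the first (positions 1st, 3rd, 5th, ...).
For "blanket", step one produces "wgvifzo"; step two turns that into "wvfo".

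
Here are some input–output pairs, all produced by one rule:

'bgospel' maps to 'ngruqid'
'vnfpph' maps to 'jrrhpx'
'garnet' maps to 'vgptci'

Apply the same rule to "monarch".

Looking at the pairs, the operation is to shift every letter 2 places forward in the alphabet (wrapping around), then reverse the string.
Applying both steps to "monarch": "oqpctej", then "jetcpqo".

jetcpqo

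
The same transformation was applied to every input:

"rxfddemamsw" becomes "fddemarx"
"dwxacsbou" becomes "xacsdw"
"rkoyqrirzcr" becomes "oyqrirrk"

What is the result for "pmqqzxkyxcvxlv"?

The pattern: delete the last 3 characters, then move the first 2 characters to the end (rotate left by 2).
On "pmqqzxkyxcvxlv": the first step gives "pmqqzxkyxcv", and the second then gives "qqzxkyxcvpm".

qqzxkyxcvpm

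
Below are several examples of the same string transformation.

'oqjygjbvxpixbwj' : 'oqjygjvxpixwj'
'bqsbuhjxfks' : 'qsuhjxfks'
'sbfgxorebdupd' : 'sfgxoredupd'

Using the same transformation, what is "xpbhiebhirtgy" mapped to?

Rule — remove every "b".
Doing the same to "xpbhiebhirtgy": "xphiehirtgy".

xphiehirtgy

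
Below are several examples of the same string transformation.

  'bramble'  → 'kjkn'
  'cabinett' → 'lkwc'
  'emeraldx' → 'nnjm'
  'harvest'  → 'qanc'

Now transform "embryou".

nkhd

In each case the input is transformed by: shift every letter 9 places forward in the alphabet (wrapping around), then keep every other character starting from the first (positions 1st, 3rd, 5th, ...).
"embryou" → "nkhd".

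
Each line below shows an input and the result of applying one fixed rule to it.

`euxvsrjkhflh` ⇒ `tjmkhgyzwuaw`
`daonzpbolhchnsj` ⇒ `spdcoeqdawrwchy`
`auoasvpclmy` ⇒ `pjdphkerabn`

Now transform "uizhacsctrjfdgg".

jxowprhrigyusvv

The rule is to shift every letter 11 places backward in the alphabet (wrapping around).
So "uizhacsctrjfdgg" becomes "jxowprhrigyusvv".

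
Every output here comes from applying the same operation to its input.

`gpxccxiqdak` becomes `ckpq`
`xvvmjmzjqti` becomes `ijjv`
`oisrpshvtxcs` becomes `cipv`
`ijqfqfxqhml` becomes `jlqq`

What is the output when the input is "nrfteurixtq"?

Each output is the input with this applied: keep one character in every 3, starting at position 2 (positions 2nd, 5th, 8th, ...), then sort the characters into alphabetical order.
"nrfteurixtq" → "reiq" → "eiqr".

eiqr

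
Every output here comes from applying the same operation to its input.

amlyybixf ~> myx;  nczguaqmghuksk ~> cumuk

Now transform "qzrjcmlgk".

zcg

The pattern: keep one character in every 3, starting at position 2 (positions 2nd, 5th, 8th, ...).
"qzrjcmlgk" → "zcg".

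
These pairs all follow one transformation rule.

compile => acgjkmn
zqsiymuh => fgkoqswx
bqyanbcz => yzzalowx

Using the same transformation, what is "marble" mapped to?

yzcjkp

Each output is the input with this applied: sort the characters into alphabetical order, then shift every letter 2 places backward in the alphabet (wrapping around).
Applying that to "marble" gives "yzcjkp".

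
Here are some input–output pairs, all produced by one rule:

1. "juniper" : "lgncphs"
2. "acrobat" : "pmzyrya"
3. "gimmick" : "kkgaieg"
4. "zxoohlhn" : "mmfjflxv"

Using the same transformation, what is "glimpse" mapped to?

gknqcej

Looking at the pairs, the operation is to shift every letter 2 places backward in the alphabet (wrapping around), then move the first 2 characters to the end (rotate left by 2).
On "glimpse": the first step gives "ejgknqc", and the second then gives "gknqcej".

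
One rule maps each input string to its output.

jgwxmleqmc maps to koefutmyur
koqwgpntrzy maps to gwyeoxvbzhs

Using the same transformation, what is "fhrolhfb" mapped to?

Rule — swap the first and last characters, then shift every letter 8 places forward in the alphabet (wrapping around).
Applying both steps to "fhrolhfb": "bhrolhff", then "jpzwtpnn".

jpzwtpnn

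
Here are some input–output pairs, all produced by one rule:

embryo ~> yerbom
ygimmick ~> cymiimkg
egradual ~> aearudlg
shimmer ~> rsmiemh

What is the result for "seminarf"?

What's happening: swap each adjacent pair of characters (1↔2, 3↔4, ...), then swap the first and last characters.
Working it through for "seminarf": intermediate "esimanfr", final "rsimanfe".

rsimanfe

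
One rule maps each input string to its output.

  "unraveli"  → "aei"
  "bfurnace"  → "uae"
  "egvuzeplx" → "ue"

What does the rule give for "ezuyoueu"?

The pattern: delete the first 2 characters, then keep only the vowels.
Applying both steps to "ezuyoueu": "uyoueu", then "uoueu".

uoueu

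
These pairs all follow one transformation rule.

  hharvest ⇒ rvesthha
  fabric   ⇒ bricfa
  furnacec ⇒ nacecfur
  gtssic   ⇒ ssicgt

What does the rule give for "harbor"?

Rule — move the last character to the front, then swap the front and back halves of the string.
On "harbor": the first step gives "rharbo", and the second then gives "rborha".

rborha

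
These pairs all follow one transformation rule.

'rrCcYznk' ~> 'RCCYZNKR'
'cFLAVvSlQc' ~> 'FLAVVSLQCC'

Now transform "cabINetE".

Looking at the pairs, the operation is to move the first character to the end, then convert every letter to uppercase.
For "cabINetE", step one produces "abINetEc"; step two turns that into "ABINETEC".
(Check on "cFLAVvSlQc": → "FLAVvSlQcc" → "FLAVVSLQCC" ✓)

ABINETEC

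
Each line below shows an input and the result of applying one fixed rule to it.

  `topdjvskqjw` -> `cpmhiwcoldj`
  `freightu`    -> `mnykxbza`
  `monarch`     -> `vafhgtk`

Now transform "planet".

xmietg

The transformation: shift every letter 7 places backward in the alphabet (wrapping around), then move the last 2 characters to the front (rotate right by 2).
On "planet": the first step gives "ietgxm", and the second then gives "xmietg".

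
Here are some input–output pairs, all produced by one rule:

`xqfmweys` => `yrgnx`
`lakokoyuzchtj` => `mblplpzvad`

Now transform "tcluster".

udmvt

Looking at the pairs, the operation is to shift every letter 1 place forward in the alphabet (wrapping around), then delete the last 3 characters.
"tcluster" → "udmvtufs" → "udmvt".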